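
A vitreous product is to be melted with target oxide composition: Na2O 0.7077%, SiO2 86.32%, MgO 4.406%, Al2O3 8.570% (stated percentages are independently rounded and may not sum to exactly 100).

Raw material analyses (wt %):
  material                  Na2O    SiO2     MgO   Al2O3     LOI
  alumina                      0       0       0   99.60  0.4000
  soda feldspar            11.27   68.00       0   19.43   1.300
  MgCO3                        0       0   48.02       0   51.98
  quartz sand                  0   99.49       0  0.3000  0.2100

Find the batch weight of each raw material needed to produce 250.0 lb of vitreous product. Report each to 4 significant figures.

All internal work keeps full float precision at all times; working values appear rounded to four significant figures between the steps — every reported result is rounded exactly once; derived quantities are computed from the weighed amounts for 250.0 lb of glass in full float precision (the four compositions, glass mass, LOI, yield, totals), as set out in the question or the answer.
Oxide-by-oxide targets in 250.0 lb vitreous product:
  Na2O: 0.7077% × 250.0 = 1.769 lb
  SiO2: 86.32% × 250.0 = 215.8 lb
  MgO: 4.406% × 250.0 = 11.02 lb
  Al2O3: 8.570% × 250.0 = 21.42 lb
Mass-balance tally per oxide from the weights as reported, versus the basis set out (sum by sum, the targets are met net of answer rounding effects):
  Na2O: 15.70·0.1127 = 1.769 lb (target 1.769 lb)
  SiO2: 15.70·0.6800 + 206.2·0.9949 = 215.8 lb (target 215.8 lb)
  MgO: 22.94·0.4802 = 11.02 lb (target 11.02 lb)
  Al2O3: 17.83·0.9960 + 15.70·0.1943 + 206.2·0.003000 = 21.43 lb (target 21.42 lb)
Mass balance on the glass: batch total minus LOI = 250.0 lb (the Σ of target masses is 250.0 lb; stated basis 250.0 lb — rounding explains the deltas).
Summing the batch: Σ batch = 262.7 lb; ignition loss, Σ(batch × LOI) = 12.63 lb; yield: glass divided by total = 95.19%.

Batch per 250.0 lb vitreous product:
  alumina: 17.83 lb
  soda feldspar: 15.70 lb
  MgCO3: 22.94 lb
  quartz sand: 206.2 lb
Total batch = 262.7 lb; LOI loss = 12.63 lb; yield = 95.19%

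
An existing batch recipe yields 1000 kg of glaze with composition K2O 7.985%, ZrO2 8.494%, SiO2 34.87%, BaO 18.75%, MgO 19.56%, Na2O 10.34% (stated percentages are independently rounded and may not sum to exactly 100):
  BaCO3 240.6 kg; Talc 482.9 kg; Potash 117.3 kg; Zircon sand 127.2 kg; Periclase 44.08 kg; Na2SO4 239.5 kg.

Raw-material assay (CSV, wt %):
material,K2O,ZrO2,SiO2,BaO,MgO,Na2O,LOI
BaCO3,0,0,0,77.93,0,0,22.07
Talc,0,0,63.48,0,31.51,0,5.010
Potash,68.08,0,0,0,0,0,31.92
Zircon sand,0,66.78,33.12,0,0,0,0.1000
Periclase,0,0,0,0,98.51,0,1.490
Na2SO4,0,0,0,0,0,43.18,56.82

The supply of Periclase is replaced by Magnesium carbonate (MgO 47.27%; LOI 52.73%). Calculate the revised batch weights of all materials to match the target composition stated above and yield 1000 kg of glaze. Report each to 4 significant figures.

Values along the way are displayed rounded to four significant figures on the page; the whole derivation maintains exact precision at every stage; exactly one rounding is applied to every reported value. All derived quantities, including net glass mass, six oxide percentages, yield, ignition loss, the totals, are re-derived from the weighed amounts for 1000 kg of glass in full precision as given in the question or the answer.
Per-oxide target masses for 1000 kg glaze:
  K2O: 7.985% × 1000 = 79.85 kg
  ZrO2: 8.494% × 1000 = 84.94 kg
  SiO2: 34.87% × 1000 = 348.7 kg
  BaO: 18.75% × 1000 = 187.5 kg
  MgO: 19.56% × 1000 = 195.6 kg
  Na2O: 10.34% × 1000 = 103.4 kg
Sums-versus-targets review applying the batch weights above, against the basis in use (target by target, the sums agree modulo rounding of the values):
  K2O: 117.3·0.6808 = 79.86 kg (target 79.85 kg)
  ZrO2: 127.2·0.6678 = 84.94 kg (target 84.94 kg)
  SiO2: 482.9·0.6348 + 127.2·0.3312 = 348.7 kg (target 348.7 kg)
  BaO: 240.6·0.7793 = 187.5 kg (target 187.5 kg)
  MgO: 482.9·0.3151 + 91.86·0.4727 = 195.6 kg (target 195.6 kg)
  Na2O: 239.5·0.4318 = 103.4 kg (target 103.4 kg)
Glass-mass bookkeeping: net batch after ignition = 1000 kg (oxide target masses add up to 1000 kg; with the basis standing at 1000 kg — differing by rounding only).
Whole-batch sum: Σ batch = 1299 kg; LOI removed, Σ of batch·LOI: 299.4 kg; yield, glass over the total, = 76.96%.

Revised batch per 1000 kg glaze:
  BaCO3: 240.6 kg
  Talc: 482.9 kg
  Potash: 117.3 kg
  Zircon sand: 127.2 kg
  Magnesium carbonate: 91.86 kg
  Na2SO4: 239.5 kg
Total batch = 1299 kg; LOI loss = 299.4 kg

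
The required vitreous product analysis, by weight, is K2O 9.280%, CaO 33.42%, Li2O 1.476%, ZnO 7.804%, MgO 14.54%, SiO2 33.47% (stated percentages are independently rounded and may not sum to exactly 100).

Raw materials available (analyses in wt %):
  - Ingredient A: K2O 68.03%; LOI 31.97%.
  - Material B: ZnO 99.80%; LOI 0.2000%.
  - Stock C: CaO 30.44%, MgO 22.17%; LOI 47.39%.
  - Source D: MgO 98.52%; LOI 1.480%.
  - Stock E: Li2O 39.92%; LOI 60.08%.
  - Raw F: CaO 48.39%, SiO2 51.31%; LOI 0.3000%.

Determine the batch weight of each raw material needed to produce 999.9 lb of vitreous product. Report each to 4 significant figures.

Intermediates are printed, with 4-significant-figure rounding, at each printed step. The whole derivation maintains exact precision from first step to last; each reported number carries a single rounding; all derived quantities (totals, six oxide percentages, the yield, ignition loss, net glass mass) are computed using the weight values for 999.9 lb of glass at exact precision, as given in either problem or answer.
The oxide mass targets at 999.9 lb vitreous product:
  K2O: 9.280% × 999.9 = 92.79 lb
  CaO: 33.42% × 999.9 = 334.2 lb
  Li2O: 1.476% × 999.9 = 14.76 lb
  ZnO: 7.804% × 999.9 = 78.03 lb
  MgO: 14.54% × 999.9 = 145.4 lb
  SiO2: 33.47% × 999.9 = 334.7 lb
A balance pass over the oxides, from the weights as reported, on the stated basis (sum by sum, the targets are met within answer rounding):
  K2O: 136.4·0.6803 = 92.79 lb (target 92.79 lb)
  CaO: 60.93·0.3044 + 652.2·0.4839 = 334.1 lb (target 334.2 lb)
  Li2O: 36.97·0.3992 = 14.76 lb (target 14.76 lb)
  ZnO: 78.19·0.9980 = 78.03 lb (target 78.03 lb)
  MgO: 60.93·0.2217 + 133.9·0.9852 = 145.4 lb (target 145.4 lb)
  SiO2: 652.2·0.5131 = 334.6 lb (target 334.7 lb)
Glass-mass bookkeeping: net batch after ignition = 999.8 lb (oxide target masses add up to 999.8 lb; versus the stated basis of 999.9 lb — differing by rounding only).
Summing the batch: Σ batch = 1099 lb; LOI loss = Σ batch·LOI = 98.79 lb; the yield ratio, glass ÷ batch: 91.01%.

Batch per 999.9 lb vitreous product:
  Ingredient A: 136.4 lb
  Material B: 78.19 lb
  Stock C: 60.93 lb
  Source D: 133.9 lb
  Stock E: 36.97 lb
  Raw F: 652.2 lb
Total batch = 1099 lb; LOI loss = 98.79 lb; yield = 91.01%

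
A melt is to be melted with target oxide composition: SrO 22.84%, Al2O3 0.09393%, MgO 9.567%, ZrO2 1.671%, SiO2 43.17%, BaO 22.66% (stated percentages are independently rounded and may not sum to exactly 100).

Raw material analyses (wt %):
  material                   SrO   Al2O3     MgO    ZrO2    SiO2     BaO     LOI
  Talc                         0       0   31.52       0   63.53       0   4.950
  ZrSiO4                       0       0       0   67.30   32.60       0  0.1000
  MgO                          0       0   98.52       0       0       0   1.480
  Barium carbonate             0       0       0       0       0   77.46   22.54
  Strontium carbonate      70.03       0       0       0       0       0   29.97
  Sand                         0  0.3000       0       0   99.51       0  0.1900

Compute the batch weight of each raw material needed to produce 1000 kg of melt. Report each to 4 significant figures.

The working math maintains exact precision end to end; values along the way are printed (rounded to four significant figures) when written out; every reported result takes just one rounding; all derived quantities, including totals, LOI, net glass mass, yield, the six compositions, are recomputed from the batch weights for 1000 kg of glass in exact precision, as they appear in problem or answer.
Target oxide masses per 1000 kg melt:
  SrO: 22.84% × 1000 = 228.4 kg
  Al2O3: 0.09393% × 1000 = 0.9393 kg
  MgO: 9.567% × 1000 = 95.67 kg
  ZrO2: 1.671% × 1000 = 16.71 kg
  SiO2: 43.17% × 1000 = 431.7 kg
  BaO: 22.66% × 1000 = 226.6 kg
Oxide-by-oxide audit on the weights just shown, per the basis as stated (summed amounts equal target values exact up to rounding of places):
  SrO: 326.1·0.7003 = 228.4 kg (target 228.4 kg)
  Al2O3: 313.1·0.003000 = 0.9393 kg (target 0.9393 kg)
  MgO: 176.4·0.3152 + 40.68·0.9852 = 95.68 kg (target 95.67 kg)
  ZrO2: 24.83·0.6730 = 16.71 kg (target 16.71 kg)
  SiO2: 176.4·0.6353 + 24.83·0.3260 + 313.1·0.9951 = 431.7 kg (target 431.7 kg)
  BaO: 292.5·0.7746 = 226.6 kg (target 226.6 kg)
Glass-mass closure: the batch minus its LOI: 1000 kg (the Σ of target masses is 1000 kg; basis as stated: 1000 kg — gaps are rounding artifacts).
Batch grand total — Σ batch = 1174 kg; Σ batch·LOI gives LOI loss = 173.6 kg; as yield: glass ÷ batch → 85.21%.

Batch per 1000 kg melt:
  Talc: 176.4 kg
  ZrSiO4: 24.83 kg
  MgO: 40.68 kg
  Barium carbonate: 292.5 kg
  Strontium carbonate: 326.1 kg
  Sand: 313.1 kg
Total batch = 1174 kg; LOI loss = 173.6 kg; yield = 85.21%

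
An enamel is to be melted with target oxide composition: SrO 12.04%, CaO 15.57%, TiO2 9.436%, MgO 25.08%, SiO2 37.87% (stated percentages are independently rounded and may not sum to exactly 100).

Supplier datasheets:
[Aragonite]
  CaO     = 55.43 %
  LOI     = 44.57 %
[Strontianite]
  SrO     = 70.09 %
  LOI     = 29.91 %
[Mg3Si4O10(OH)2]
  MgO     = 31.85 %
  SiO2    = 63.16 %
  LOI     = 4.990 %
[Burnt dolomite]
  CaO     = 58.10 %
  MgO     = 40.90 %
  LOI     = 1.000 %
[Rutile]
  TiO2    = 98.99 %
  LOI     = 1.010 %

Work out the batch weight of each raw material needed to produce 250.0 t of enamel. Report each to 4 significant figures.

Batch per 250.0 t enamel:
  Aragonite: 31.89 t
  Strontianite: 42.94 t
  Mg3Si4O10(OH)2: 149.9 t
  Burnt dolomite: 36.57 t
  Rutile: 23.83 t
Total batch = 285.1 t; LOI loss = 35.14 t; yield = 87.67%

Values along the way are shown (rounded to four significant figures) as written; exact precision is kept at each step. Each reported figure takes just one rounding; all derived quantities (totals, five oxide percentages, net glass mass, yield, LOI) are rebuilt at full precision using the weight values for 250.0 t of glass exactly as shown in the problem or the answer.
The oxide mass targets at 250.0 t enamel:
  SrO: 12.04% × 250.0 = 30.10 t
  CaO: 15.57% × 250.0 = 38.92 t
  TiO2: 9.436% × 250.0 = 23.59 t
  MgO: 25.08% × 250.0 = 62.70 t
  SiO2: 37.87% × 250.0 = 94.68 t
Per-oxide balance check given the weights on record, under the basis named above (each sum matches its target mass net of answer rounding effects):
  SrO: 42.94·0.7009 = 30.10 t (target 30.10 t)
  CaO: 31.89·0.5543 + 36.57·0.5810 = 38.92 t (target 38.92 t)
  TiO2: 23.83·0.9899 = 23.59 t (target 23.59 t)
  MgO: 149.9·0.3185 + 36.57·0.4090 = 62.70 t (target 62.70 t)
  SiO2: 149.9·0.6316 = 94.68 t (target 94.68 t)
Glass-mass closure: whole batch net of LOI = 250.0 t (targets for the oxides total 250.0 t; with the basis standing at 250.0 t — any gap is answer rounding).
Adding the batch up: Σ batch = 285.1 t; ignition loss, Σ(batch × LOI) = 35.14 t; glass ÷ batch gives a yield of 87.67%.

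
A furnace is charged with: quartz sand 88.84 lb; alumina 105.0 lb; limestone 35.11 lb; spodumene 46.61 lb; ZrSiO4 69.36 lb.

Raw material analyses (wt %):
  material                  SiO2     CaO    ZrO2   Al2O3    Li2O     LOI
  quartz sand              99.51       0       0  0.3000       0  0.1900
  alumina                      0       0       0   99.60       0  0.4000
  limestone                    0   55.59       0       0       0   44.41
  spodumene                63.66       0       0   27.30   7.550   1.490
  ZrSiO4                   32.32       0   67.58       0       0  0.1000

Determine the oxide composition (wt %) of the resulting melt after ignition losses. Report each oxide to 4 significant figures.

The working math keeps exact precision through every step. Intermediates are displayed (rounded to 4 significant digits) between the steps — exactly one rounding is applied to every reported number — derived quantities (the yield, LOI, the five compositions, glass mass, the totals) are computed at full precision starting from the weights at 328.0 lb of glass, as quoted within the problem or answer text.
Delivered oxide masses:
  SiO2: 88.84·0.9951 + 46.61·0.6366 + 69.36·0.3232 = 140.5 lb
  CaO: 35.11·0.5559 = 19.52 lb
  ZrO2: 69.36·0.6758 = 46.87 lb
  Al2O3: 88.84·0.003000 + 105.0·0.9960 + 46.61·0.2730 = 117.6 lb
  Li2O: 46.61·0.07550 = 3.519 lb
LOI: 88.84·0.001900 + 105.0·0.004000 + 35.11·0.4441 + 46.61·0.01490 + 69.36·0.001000 = 16.94 lb
batch − LOI leaves glass = 344.9 − 16.94 = 328.0 lb (= the summed oxide contributions)
wt % = 100 × oxide mass / glass mass

Glass mass = 328.0 lb (batch 344.9 − LOI 16.94).
Composition: SiO2 42.84%, CaO 5.951%, ZrO2 14.29%, Al2O3 35.85%, Li2O 1.073%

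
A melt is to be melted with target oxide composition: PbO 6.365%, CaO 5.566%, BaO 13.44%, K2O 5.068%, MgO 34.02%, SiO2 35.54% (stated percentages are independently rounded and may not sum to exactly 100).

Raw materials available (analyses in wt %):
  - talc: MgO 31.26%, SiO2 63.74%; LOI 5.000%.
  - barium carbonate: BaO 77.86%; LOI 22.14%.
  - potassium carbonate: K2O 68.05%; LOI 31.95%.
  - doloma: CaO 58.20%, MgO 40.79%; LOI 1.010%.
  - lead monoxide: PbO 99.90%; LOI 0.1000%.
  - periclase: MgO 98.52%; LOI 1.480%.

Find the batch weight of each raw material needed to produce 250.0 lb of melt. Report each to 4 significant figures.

Rounding to four significant figures governs each mid-chain value as displayed — the whole derivation runs at exact precision in all steps; each reported number receives exactly one rounding; the derived quantities are recomputed in exact precision (totals, yield, six oxide percentages, ignition loss, glass mass) using the weight values on 250.0 lb of glass, precisely as stated by the question or the answer.
Target oxide masses per 250.0 lb melt:
  PbO: 6.365% × 250.0 = 15.91 lb
  CaO: 5.566% × 250.0 = 13.92 lb
  BaO: 13.44% × 250.0 = 33.60 lb
  K2O: 5.068% × 250.0 = 12.67 lb
  MgO: 34.02% × 250.0 = 85.05 lb
  SiO2: 35.54% × 250.0 = 88.85 lb
Balance tally, oxide-wise, from the weights as reported, against the basis in use (summed amounts equal target values within answer rounding):
  PbO: 15.93·0.9990 = 15.91 lb (target 15.91 lb)
  CaO: 23.91·0.5820 = 13.92 lb (target 13.92 lb)
  BaO: 43.15·0.7786 = 33.60 lb (target 33.60 lb)
  K2O: 18.62·0.6805 = 12.67 lb (target 12.67 lb)
  MgO: 139.4·0.3126 + 23.91·0.4079 + 32.20·0.9852 = 85.05 lb (target 85.05 lb)
  SiO2: 139.4·0.6374 = 88.85 lb (target 88.85 lb)
Consistency of the glass mass: batch Σ − ignition loss = 250.0 lb (per-oxide target masses sum to 250.0 lb; basis as stated: 250.0 lb — gaps are rounding artifacts).
Batch total: Σ batch = 273.2 lb; ignition loss, Σ(batch × LOI) = 23.21 lb; the yield ratio, glass ÷ batch: 91.51%.

Batch per 250.0 lb melt:
  talc: 139.4 lb
  barium carbonate: 43.15 lb
  potassium carbonate: 18.62 lb
  doloma: 23.91 lb
  lead monoxide: 15.93 lb
  periclase: 32.20 lb
Total batch = 273.2 lb; LOI loss = 23.21 lb; yield = 91.51%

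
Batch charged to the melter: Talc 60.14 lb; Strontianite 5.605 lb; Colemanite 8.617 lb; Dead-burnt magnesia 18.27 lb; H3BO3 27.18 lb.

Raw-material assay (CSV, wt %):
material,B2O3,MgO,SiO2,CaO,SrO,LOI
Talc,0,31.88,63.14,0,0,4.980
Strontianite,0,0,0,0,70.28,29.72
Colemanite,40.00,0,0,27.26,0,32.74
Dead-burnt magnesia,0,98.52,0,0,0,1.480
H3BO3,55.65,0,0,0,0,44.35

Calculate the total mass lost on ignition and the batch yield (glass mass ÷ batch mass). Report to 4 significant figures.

Working values are printed, rounded to 4 significant figures, at each printed step; exact precision is held through the solve; each reported value sees exactly one rounding — the derived quantities, including glass mass, the totals, LOI, yield, the five compositions, are recomputed starting from the weights per 100.0 lb of glass in exact precision, as set out in the question or the answer.
Each material's LOI contribution:
  Talc: 60.14 × 0.04980 = 2.995 lb
  Strontianite: 5.605 × 0.2972 = 1.666 lb
  Colemanite: 8.617 × 0.3274 = 2.821 lb
  Dead-burnt magnesia: 18.27 × 0.01480 = 0.2704 lb
  H3BO3: 27.18 × 0.4435 = 12.05 lb
Total LOI = 19.81 lb
Glass = batch − LOI = 119.8 − 19.81 = 100.0 lb

LOI loss = 19.81 lb; glass = 100.0 lb; yield = 83.47%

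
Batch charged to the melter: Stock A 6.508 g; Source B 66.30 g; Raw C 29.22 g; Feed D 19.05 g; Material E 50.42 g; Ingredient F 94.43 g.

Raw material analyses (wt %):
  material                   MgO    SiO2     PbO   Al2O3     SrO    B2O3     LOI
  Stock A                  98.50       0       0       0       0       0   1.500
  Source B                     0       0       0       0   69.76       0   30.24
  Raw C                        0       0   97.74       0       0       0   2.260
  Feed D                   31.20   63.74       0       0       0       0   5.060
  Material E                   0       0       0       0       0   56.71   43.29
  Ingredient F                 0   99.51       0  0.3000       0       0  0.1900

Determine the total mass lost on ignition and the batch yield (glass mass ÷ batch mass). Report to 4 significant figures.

Full float precision is kept at every stage — mid-chain values are printed, rounded to four significant digits, in the printout — every reported figure is rounded just once. The derived quantities are re-derived starting from the weights per 222.2 g of glass at exact precision (glass mass, LOI, the totals, six oxide percentages, the yield), as set out in the problem or answer text.
Each material's LOI contribution:
  Stock A: 6.508 × 0.01500 = 0.09762 g
  Source B: 66.30 × 0.3024 = 20.05 g
  Raw C: 29.22 × 0.02260 = 0.6604 g
  Feed D: 19.05 × 0.05060 = 0.9639 g
  Material E: 50.42 × 0.4329 = 21.83 g
  Ingredient F: 94.43 × 0.001900 = 0.1794 g
Total LOI = 43.78 g
Glass = batch − LOI = 265.9 − 43.78 = 222.2 g

LOI loss = 43.78 g; glass = 222.2 g; yield = 83.54%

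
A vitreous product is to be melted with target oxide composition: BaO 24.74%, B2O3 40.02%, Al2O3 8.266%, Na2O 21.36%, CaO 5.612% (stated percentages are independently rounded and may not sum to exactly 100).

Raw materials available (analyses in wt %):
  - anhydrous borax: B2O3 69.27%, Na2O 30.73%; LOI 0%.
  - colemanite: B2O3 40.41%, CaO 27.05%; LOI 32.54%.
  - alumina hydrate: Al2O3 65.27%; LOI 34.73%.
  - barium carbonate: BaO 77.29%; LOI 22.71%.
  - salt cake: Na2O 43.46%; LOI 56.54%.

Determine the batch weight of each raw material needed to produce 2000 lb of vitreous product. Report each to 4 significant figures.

Batch per 2000 lb vitreous product:
  anhydrous borax: 913.4 lb
  colemanite: 414.9 lb
  alumina hydrate: 253.3 lb
  barium carbonate: 640.2 lb
  salt cake: 337.1 lb
Total batch = 2559 lb; LOI loss = 559.0 lb; yield = 78.16%

In-progress results are printed rounded off to 4 significant figures between the steps. All arithmetic maintains full float precision from first step to last; each reported number takes just one rounding. All derived quantities (net glass mass, totals, five oxide percentages, ignition loss, the yield) are recomputed using the weight values per 2000 lb of glass in full float precision as set out in either problem or answer.
The oxide mass targets at 2000 lb vitreous product:
  BaO: 24.74% × 2000 = 494.8 lb
  B2O3: 40.02% × 2000 = 800.4 lb
  Al2O3: 8.266% × 2000 = 165.3 lb
  Na2O: 21.36% × 2000 = 427.2 lb
  CaO: 5.612% × 2000 = 112.2 lb
Checking each oxide sum applying the batch weights above, on the stated basis (each sum matches its target mass up to rounding of the answer):
  BaO: 640.2·0.7729 = 494.8 lb (target 494.8 lb)
  B2O3: 913.4·0.6927 + 414.9·0.4041 = 800.4 lb (target 800.4 lb)
  Al2O3: 253.3·0.6527 = 165.3 lb (target 165.3 lb)
  Na2O: 913.4·0.3073 + 337.1·0.4346 = 427.2 lb (target 427.2 lb)
  CaO: 414.9·0.2705 = 112.2 lb (target 112.2 lb)
Glass mass check: total charge less LOI = 2000 lb (the Σ of target masses is 2000 lb; with the basis standing at 2000 lb — rounding explains the deltas).
Summing the batch: Σ batch = 2559 lb; LOI loss = Σ batch·LOI = 559.0 lb; yield = glass ÷ total batch = 78.16%.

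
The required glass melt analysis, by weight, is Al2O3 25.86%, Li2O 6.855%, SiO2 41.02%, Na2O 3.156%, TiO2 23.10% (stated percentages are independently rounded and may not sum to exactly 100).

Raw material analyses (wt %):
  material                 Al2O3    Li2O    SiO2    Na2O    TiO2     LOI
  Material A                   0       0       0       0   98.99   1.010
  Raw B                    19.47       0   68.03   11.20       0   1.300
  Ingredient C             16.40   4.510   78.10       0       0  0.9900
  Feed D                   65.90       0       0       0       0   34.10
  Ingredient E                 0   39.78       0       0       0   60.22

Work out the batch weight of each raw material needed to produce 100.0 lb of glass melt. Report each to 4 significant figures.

Mid-chain values are shown rounded to 4 significant digits in the printout — full precision is kept at each step; exactly one rounding is applied to each reported value; the derived quantities are computed at exact precision (five oxide percentages, totals, LOI, glass mass, yield) using the weight values at 100.0 lb of glass, as given in the problem or answer text.
Oxide-by-oxide targets in 100.0 lb glass melt:
  Al2O3: 25.86% × 100.0 = 25.86 lb
  Li2O: 6.855% × 100.0 = 6.855 lb
  SiO2: 41.02% × 100.0 = 41.02 lb
  Na2O: 3.156% × 100.0 = 3.156 lb
  TiO2: 23.10% × 100.0 = 23.10 lb
Verifying the oxide balance from the weights as reported, per the basis as stated (sums match the target masses once rounding is allowed for):
  Al2O3: 28.18·0.1947 + 27.98·0.1640 + 23.95·0.6590 = 25.86 lb (target 25.86 lb)
  Li2O: 27.98·0.04510 + 14.06·0.3978 = 6.855 lb (target 6.855 lb)
  SiO2: 28.18·0.6803 + 27.98·0.7810 = 41.02 lb (target 41.02 lb)
  Na2O: 28.18·0.1120 = 3.156 lb (target 3.156 lb)
  TiO2: 23.34·0.9899 = 23.10 lb (target 23.10 lb)
Glass mass check: Σ batch − LOI loss = 100.0 lb (summing oxide targets gives 99.99 lb; the stated basis being 100.0 lb — deltas are rounding alone).
Batch grand total — Σ batch = 117.5 lb; LOI removed, Σ of batch·LOI: 17.51 lb; yield, glass over the total, = 85.10%.

Batch per 100.0 lb glass melt:
  Material A: 23.34 lb
  Raw B: 28.18 lb
  Ingredient C: 27.98 lb
  Feed D: 23.95 lb
  Ingredient E: 14.06 lb
Total batch = 117.5 lb; LOI loss = 17.51 lb; yield = 85.10%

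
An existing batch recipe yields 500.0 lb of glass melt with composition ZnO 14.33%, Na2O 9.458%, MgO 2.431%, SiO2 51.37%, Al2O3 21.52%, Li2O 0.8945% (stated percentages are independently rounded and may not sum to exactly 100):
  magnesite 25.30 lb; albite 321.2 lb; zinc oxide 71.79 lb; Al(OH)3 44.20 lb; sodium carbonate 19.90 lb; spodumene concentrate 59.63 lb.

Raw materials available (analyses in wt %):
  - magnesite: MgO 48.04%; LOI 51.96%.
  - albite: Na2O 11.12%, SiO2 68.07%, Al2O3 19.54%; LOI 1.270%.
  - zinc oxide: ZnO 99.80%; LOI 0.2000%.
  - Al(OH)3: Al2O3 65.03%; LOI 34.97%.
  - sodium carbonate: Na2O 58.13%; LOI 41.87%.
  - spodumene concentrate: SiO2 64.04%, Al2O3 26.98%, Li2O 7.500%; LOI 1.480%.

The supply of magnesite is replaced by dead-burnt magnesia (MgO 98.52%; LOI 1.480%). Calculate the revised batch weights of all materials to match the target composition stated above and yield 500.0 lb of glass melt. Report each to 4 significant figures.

Revised batch per 500.0 lb glass melt:
  dead-burnt magnesia: 12.34 lb
  albite: 321.2 lb
  zinc oxide: 71.79 lb
  Al(OH)3: 44.20 lb
  sodium carbonate: 19.90 lb
  spodumene concentrate: 59.63 lb
Total batch = 529.1 lb; LOI loss = 29.08 lb

Intermediates appear rounded off to 4 significant digits alongside each step — full float precision is maintained all the way through — every reported value takes a single rounding — the derived quantities (ignition loss, glass mass, totals, yield, six oxide percentages) are carried in exact precision from the weighed amounts for 500.0 lb of glass as quoted within question or answer.
Target masses of each oxide per 500.0 lb glass melt:
  ZnO: 14.33% × 500.0 = 71.65 lb
  Na2O: 9.458% × 500.0 = 47.29 lb
  MgO: 2.431% × 500.0 = 12.16 lb
  SiO2: 51.37% × 500.0 = 256.8 lb
  Al2O3: 21.52% × 500.0 = 107.6 lb
  Li2O: 0.8945% × 500.0 = 4.472 lb
Verifying the oxide balance per the reported batch figures, versus the basis set out (each sum matches its target mass given rounding of the digits):
  ZnO: 71.79·0.9980 = 71.65 lb (target 71.65 lb)
  Na2O: 321.2·0.1112 + 19.90·0.5813 = 47.29 lb (target 47.29 lb)
  MgO: 12.34·0.9852 = 12.16 lb (target 12.16 lb)
  SiO2: 321.2·0.6807 + 59.63·0.6404 = 256.8 lb (target 256.8 lb)
  Al2O3: 321.2·0.1954 + 44.20·0.6503 + 59.63·0.2698 = 107.6 lb (target 107.6 lb)
  Li2O: 59.63·0.07500 = 4.472 lb (target 4.472 lb)
Consistency of the glass mass: total batch − LOI = 500.0 lb (the Σ of target masses is 500.0 lb; stated basis 500.0 lb — deltas are rounding alone).
Batch total: Σ batch = 529.1 lb; loss to ignition Σ batch·LOI = 29.08 lb; yield = glass ÷ total batch = 94.50%.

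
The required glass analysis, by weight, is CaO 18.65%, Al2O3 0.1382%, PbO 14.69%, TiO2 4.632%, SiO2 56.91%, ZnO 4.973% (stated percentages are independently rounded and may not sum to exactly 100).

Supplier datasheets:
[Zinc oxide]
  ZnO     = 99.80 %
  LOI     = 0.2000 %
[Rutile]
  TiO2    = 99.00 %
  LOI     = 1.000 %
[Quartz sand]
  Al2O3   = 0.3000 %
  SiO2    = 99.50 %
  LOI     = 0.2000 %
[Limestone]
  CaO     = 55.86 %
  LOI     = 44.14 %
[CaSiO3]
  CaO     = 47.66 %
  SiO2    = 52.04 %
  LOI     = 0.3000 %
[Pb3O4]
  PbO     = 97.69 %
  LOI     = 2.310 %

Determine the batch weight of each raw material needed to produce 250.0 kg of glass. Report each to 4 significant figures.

Batch per 250.0 kg glass:
  Zinc oxide: 12.46 kg
  Rutile: 11.70 kg
  Quartz sand: 115.2 kg
  Limestone: 38.08 kg
  CaSiO3: 53.20 kg
  Pb3O4: 37.59 kg
Total batch = 268.2 kg; LOI loss = 18.21 kg; yield = 93.21%

The intermediate values are shown (rounded to 4 significant digits) at each printed step — each numeric step maintains full precision from first step to last — each reported result takes a single rounding — the derived quantities (the totals, the yield, net glass mass, six oxide percentages, ignition loss) are re-derived at full float precision from the batch weights on 250.0 kg of glass as given in the problem or the answer.
Target masses of each oxide per 250.0 kg glass:
  CaO: 18.65% × 250.0 = 46.62 kg
  Al2O3: 0.1382% × 250.0 = 0.3455 kg
  PbO: 14.69% × 250.0 = 36.72 kg
  TiO2: 4.632% × 250.0 = 11.58 kg
  SiO2: 56.91% × 250.0 = 142.3 kg
  ZnO: 4.973% × 250.0 = 12.43 kg
Verifying the oxide balance using the reported weights, at the basis given (target by target, the sums agree within answer rounding):
  CaO: 38.08·0.5586 + 53.20·0.4766 = 46.63 kg (target 46.62 kg)
  Al2O3: 115.2·0.003000 = 0.3456 kg (target 0.3455 kg)
  PbO: 37.59·0.9769 = 36.72 kg (target 36.72 kg)
  TiO2: 11.70·0.9900 = 11.58 kg (target 11.58 kg)
  SiO2: 115.2·0.9950 + 53.20·0.5204 = 142.3 kg (target 142.3 kg)
  ZnO: 12.46·0.9980 = 12.44 kg (target 12.43 kg)
Glass mass check: Σ batch − LOI loss = 250.0 kg (summing oxide targets gives 250.0 kg; stated basis 250.0 kg — differing by rounding only).
Batch grand total — Σ batch = 268.2 kg; ignition loss, Σ(batch × LOI) = 18.21 kg; yield = glass ÷ total batch = 93.21%.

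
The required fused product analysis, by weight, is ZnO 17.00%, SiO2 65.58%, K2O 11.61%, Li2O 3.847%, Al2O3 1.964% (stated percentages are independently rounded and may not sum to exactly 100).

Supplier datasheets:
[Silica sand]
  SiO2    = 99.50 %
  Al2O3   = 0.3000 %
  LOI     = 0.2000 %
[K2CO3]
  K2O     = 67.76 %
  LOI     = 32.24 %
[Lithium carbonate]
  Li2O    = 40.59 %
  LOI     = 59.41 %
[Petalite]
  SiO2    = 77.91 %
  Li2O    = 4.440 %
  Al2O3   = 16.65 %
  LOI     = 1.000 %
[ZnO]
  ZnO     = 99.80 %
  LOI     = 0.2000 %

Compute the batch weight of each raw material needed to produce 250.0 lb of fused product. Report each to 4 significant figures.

The whole derivation carries exact precision at each step — values along the way are printed (rounded to four significant figures) across the worked steps; every reported number is rounded exactly once; the derived quantities (yield, the five compositions, ignition loss, the totals, net glass mass) are rebuilt from the batch weights per 250.0 lb of glass at exact precision as set out in problem or answer.
Oxide mass targets, per 250.0 lb fused product:
  ZnO: 17.00% × 250.0 = 42.50 lb
  SiO2: 65.58% × 250.0 = 164.0 lb
  K2O: 11.61% × 250.0 = 29.02 lb
  Li2O: 3.847% × 250.0 = 9.618 lb
  Al2O3: 1.964% × 250.0 = 4.910 lb
Oxide-by-oxide audit using the reported weights, under the basis named above (sums match the target masses inside rounding margins):
  ZnO: 42.59·0.9980 = 42.50 lb (target 42.50 lb)
  SiO2: 143.7·0.9950 + 26.90·0.7791 = 163.9 lb (target 164.0 lb)
  K2O: 42.84·0.6776 = 29.03 lb (target 29.02 lb)
  Li2O: 20.75·0.4059 + 26.90·0.04440 = 9.617 lb (target 9.618 lb)
  Al2O3: 143.7·0.003000 + 26.90·0.1665 = 4.910 lb (target 4.910 lb)
Auditing the glass mass value: batch total minus LOI = 250.0 lb (per-oxide target masses sum to 250.0 lb; the stated basis being 250.0 lb — deltas are rounding alone).
Total batch = Σ batch = 276.8 lb; Σ batch·LOI gives LOI loss = 26.78 lb; yield: glass divided by total = 90.32%.

Batch per 250.0 lb fused product:
  Silica sand: 143.7 lb
  K2CO3: 42.84 lb
  Lithium carbonate: 20.75 lb
  Petalite: 26.90 lb
  ZnO: 42.59 lb
Total batch = 276.8 lb; LOI loss = 26.78 lb; yield = 90.32%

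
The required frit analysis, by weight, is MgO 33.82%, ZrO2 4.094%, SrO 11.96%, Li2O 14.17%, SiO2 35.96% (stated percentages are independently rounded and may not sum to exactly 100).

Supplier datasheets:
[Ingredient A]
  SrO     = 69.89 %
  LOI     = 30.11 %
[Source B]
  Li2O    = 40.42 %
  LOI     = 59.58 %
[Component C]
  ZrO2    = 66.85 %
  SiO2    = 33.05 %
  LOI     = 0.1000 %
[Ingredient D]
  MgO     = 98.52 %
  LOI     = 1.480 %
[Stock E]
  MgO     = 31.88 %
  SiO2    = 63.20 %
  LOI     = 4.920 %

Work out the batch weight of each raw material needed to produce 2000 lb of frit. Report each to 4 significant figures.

Batch per 2000 lb frit:
  Ingredient A: 342.3 lb
  Source B: 701.1 lb
  Component C: 122.5 lb
  Ingredient D: 339.1 lb
  Stock E: 1074 lb
Total batch = 2579 lb; LOI loss = 578.8 lb; yield = 77.56%

The intermediate values appear rounded to 4 significant figures between the steps; all arithmetic maintains full precision from first step to last. A single rounding yields each reported figure — all derived quantities (totals, the yield, net glass mass, LOI, five oxide percentages) are rebuilt in full precision from the batch weights per 2000 lb of glass, as set out in question or answer.
Oxide mass targets, per 2000 lb frit:
  MgO: 33.82% × 2000 = 676.4 lb
  ZrO2: 4.094% × 2000 = 81.88 lb
  SrO: 11.96% × 2000 = 239.2 lb
  Li2O: 14.17% × 2000 = 283.4 lb
  SiO2: 35.96% × 2000 = 719.2 lb
Mass-balance tally per oxide with the batch weights as given, on the stated basis (delivered sums recover each target given rounding of the digits):
  MgO: 339.1·0.9852 + 1074·0.3188 = 676.5 lb (target 676.4 lb)
  ZrO2: 122.5·0.6685 = 81.89 lb (target 81.88 lb)
  SrO: 342.3·0.6989 = 239.2 lb (target 239.2 lb)
  Li2O: 701.1·0.4042 = 283.4 lb (target 283.4 lb)
  SiO2: 122.5·0.3305 + 1074·0.6320 = 719.3 lb (target 719.2 lb)
Glass-mass sanity pass: total charge less LOI = 2000 lb (summing oxide targets gives 2000 lb; against the stated basis, 2000 lb — deltas are rounding alone).
Summing the batch: Σ batch = 2579 lb; LOI loss = Σ batch·LOI = 578.8 lb; yield: glass divided by total = 77.56%.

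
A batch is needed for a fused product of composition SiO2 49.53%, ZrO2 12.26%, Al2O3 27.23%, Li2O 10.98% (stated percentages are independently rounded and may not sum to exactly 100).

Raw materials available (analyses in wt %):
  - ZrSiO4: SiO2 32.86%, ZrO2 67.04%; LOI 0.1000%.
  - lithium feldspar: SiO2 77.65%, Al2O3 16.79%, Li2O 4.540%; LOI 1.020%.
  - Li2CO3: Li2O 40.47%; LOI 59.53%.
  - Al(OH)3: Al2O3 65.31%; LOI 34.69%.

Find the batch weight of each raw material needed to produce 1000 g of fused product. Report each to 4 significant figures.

The working math carries full precision at each step — in-progress results appear, rounded to four significant digits, in the printout. Exactly one rounding is applied to each reported value; all derived quantities (the totals, glass mass, yield, LOI, the four compositions) are computed starting from the weights for 1000 g of glass in exact precision, as they appear in the problem or the answer.
Per-oxide target masses for 1000 g fused product:
  SiO2: 49.53% × 1000 = 495.3 g
  ZrO2: 12.26% × 1000 = 122.6 g
  Al2O3: 27.23% × 1000 = 272.3 g
  Li2O: 10.98% × 1000 = 109.8 g
Balance tally, oxide-wise, working from each reported weight, relative to the basis at hand (target by target, the sums agree net of answer rounding effects):
  SiO2: 182.9·0.3286 + 560.5·0.7765 = 495.3 g (target 495.3 g)
  ZrO2: 182.9·0.6704 = 122.6 g (target 122.6 g)
  Al2O3: 560.5·0.1679 + 272.8·0.6531 = 272.3 g (target 272.3 g)
  Li2O: 560.5·0.04540 + 208.4·0.4047 = 109.8 g (target 109.8 g)
Mass balance on the glass: batch total minus LOI = 1000 g (per-oxide target masses sum to 1000 g; the stated basis being 1000 g — a pure rounding effect).
Summing the batch: Σ batch = 1225 g; Σ batch·LOI gives LOI loss = 224.6 g; as yield: glass ÷ batch → 81.66%.

Batch per 1000 g fused product:
  ZrSiO4: 182.9 g
  lithium feldspar: 560.5 g
  Li2CO3: 208.4 g
  Al(OH)3: 272.8 g
Total batch = 1225 g; LOI loss = 224.6 g; yield = 81.66%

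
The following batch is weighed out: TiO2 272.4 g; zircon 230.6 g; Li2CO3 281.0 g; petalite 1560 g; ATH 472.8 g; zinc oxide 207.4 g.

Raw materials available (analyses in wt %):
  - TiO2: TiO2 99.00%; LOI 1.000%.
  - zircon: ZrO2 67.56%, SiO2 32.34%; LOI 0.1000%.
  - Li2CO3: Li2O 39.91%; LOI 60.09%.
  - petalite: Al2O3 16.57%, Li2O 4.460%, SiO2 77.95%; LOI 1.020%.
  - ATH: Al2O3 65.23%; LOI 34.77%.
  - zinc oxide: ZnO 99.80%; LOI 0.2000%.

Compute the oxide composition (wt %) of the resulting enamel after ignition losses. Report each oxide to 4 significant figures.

Glass mass = 2672 g (batch 3024 − LOI 352.5).
Composition: Al2O3 21.22%, ZnO 7.747%, Li2O 6.802%, ZrO2 5.831%, TiO2 10.09%, SiO2 48.31%

All internal work runs at exact precision throughout — the intermediate values are shown (rounded to four significant figures) within the worked lines. Every reported value takes exactly one rounding — derived quantities (ignition loss, six oxide percentages, the yield, totals, glass mass) are re-derived starting from the weights on 2672 g of glass at full float precision, precisely as stated by either problem or answer.
What the batch supplies per oxide:
  Al2O3: 1560·0.1657 + 472.8·0.6523 = 566.9 g
  ZnO: 207.4·0.9980 = 207.0 g
  Li2O: 281.0·0.3991 + 1560·0.04460 = 181.7 g
  ZrO2: 230.6·0.6756 = 155.8 g
  TiO2: 272.4·0.9900 = 269.7 g
  SiO2: 230.6·0.3234 + 1560·0.7795 = 1291 g
LOI: 272.4·0.01000 + 230.6·0.001000 + 281.0·0.6009 + 1560·0.01020 + 472.8·0.3477 + 207.4·0.002000 = 352.5 g
batch − LOI leaves glass = 3024 − 352.5 = 2672 g (matching Σ of the oxides)
wt % = oxide mass / glass mass × 100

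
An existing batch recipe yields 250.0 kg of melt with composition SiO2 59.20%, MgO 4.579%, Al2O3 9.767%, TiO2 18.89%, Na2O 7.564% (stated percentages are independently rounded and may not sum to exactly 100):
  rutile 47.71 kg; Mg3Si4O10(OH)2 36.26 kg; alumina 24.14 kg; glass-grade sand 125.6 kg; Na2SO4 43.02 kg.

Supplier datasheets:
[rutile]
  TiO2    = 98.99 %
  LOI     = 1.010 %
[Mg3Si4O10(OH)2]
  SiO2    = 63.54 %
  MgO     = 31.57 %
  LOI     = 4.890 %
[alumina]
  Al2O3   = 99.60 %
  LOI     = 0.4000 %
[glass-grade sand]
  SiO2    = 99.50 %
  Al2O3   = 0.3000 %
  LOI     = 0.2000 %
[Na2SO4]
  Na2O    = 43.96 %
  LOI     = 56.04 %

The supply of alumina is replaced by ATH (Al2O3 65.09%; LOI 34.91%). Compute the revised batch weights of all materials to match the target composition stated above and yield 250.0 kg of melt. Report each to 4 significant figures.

All arithmetic holds full float precision at each step; values along the way are printed, rounded to 4 significant digits, across the worked steps — exactly one rounding is applied to each reported figure. All derived quantities (ignition loss, five oxide percentages, glass mass, the totals, yield) are carried using the weight values per 250.0 kg of glass at full float precision precisely as stated by question or answer.
Oxide mass targets, per 250.0 kg melt:
  SiO2: 59.20% × 250.0 = 148.0 kg
  MgO: 4.579% × 250.0 = 11.45 kg
  Al2O3: 9.767% × 250.0 = 24.42 kg
  TiO2: 18.89% × 250.0 = 47.22 kg
  Na2O: 7.564% × 250.0 = 18.91 kg
A balance pass over the oxides, given the weights on record, for the quoted basis mass (delivered sums recover each target up to rounding of the answer):
  SiO2: 36.26·0.6354 + 125.6·0.9950 = 148.0 kg (target 148.0 kg)
  MgO: 36.26·0.3157 = 11.45 kg (target 11.45 kg)
  Al2O3: 36.93·0.6509 + 125.6·0.003000 = 24.41 kg (target 24.42 kg)
  TiO2: 47.71·0.9899 = 47.23 kg (target 47.22 kg)
  Na2O: 43.02·0.4396 = 18.91 kg (target 18.91 kg)
Glass-mass closure: whole batch net of LOI = 250.0 kg (per-oxide target masses sum to 250.0 kg; with the basis standing at 250.0 kg — deltas are rounding alone).
Batch grand total — Σ batch = 289.5 kg; Σ batch·LOI gives LOI loss = 39.51 kg; as yield: glass ÷ batch → 86.35%.

Revised batch per 250.0 kg melt:
  rutile: 47.71 kg
  Mg3Si4O10(OH)2: 36.26 kg
  ATH: 36.93 kg
  glass-grade sand: 125.6 kg
  Na2SO4: 43.02 kg
Total batch = 289.5 kg; LOI loss = 39.51 kg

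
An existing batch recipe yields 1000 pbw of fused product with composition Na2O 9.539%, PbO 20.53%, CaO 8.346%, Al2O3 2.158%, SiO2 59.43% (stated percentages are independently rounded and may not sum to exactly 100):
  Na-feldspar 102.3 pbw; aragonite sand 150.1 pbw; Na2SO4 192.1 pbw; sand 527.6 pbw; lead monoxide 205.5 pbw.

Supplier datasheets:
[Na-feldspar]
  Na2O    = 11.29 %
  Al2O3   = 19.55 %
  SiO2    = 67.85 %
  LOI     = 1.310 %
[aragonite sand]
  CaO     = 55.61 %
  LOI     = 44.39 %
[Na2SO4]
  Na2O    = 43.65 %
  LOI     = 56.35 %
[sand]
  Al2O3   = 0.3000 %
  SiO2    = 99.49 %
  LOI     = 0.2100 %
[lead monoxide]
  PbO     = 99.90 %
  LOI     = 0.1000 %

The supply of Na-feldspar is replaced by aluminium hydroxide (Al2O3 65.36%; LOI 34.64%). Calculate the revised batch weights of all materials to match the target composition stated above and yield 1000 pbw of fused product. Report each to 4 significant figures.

The intermediate values appear, with 4-significant-figure rounding, between the steps; exact precision is kept at all times. Exactly one rounding lands on each reported figure; all derived quantities, which include ignition loss, the yield, the totals, five oxide percentages, glass mass, are recomputed at full precision, exactly as shown in the question or the answer, from the weighed amounts at 1000 pbw of glass.
Oxide mass targets, per 1000 pbw fused product:
  Na2O: 9.539% × 1000 = 95.39 pbw
  PbO: 20.53% × 1000 = 205.3 pbw
  CaO: 8.346% × 1000 = 83.46 pbw
  Al2O3: 2.158% × 1000 = 21.58 pbw
  SiO2: 59.43% × 1000 = 594.3 pbw
Verifying the oxide balance using the reported weights, for the quoted basis mass (every target is met by its sum once rounding is allowed for):
  Na2O: 218.5·0.4365 = 95.38 pbw (target 95.39 pbw)
  PbO: 205.5·0.9990 = 205.3 pbw (target 205.3 pbw)
  CaO: 150.1·0.5561 = 83.47 pbw (target 83.46 pbw)
  Al2O3: 30.28·0.6536 + 597.3·0.003000 = 21.58 pbw (target 21.58 pbw)
  SiO2: 597.3·0.9949 = 594.3 pbw (target 594.3 pbw)
Glass-mass closure: Σ batch − LOI loss = 1000 pbw (summing oxide targets gives 1000 pbw; versus the stated basis of 1000 pbw — a pure rounding effect).
Summing the batch: Σ batch = 1202 pbw; the LOI term Σ batch·LOI equals 201.7 pbw; yield: glass divided by total = 83.21%.

Revised batch per 1000 pbw fused product:
  aluminium hydroxide: 30.28 pbw
  aragonite sand: 150.1 pbw
  Na2SO4: 218.5 pbw
  sand: 597.3 pbw
  lead monoxide: 205.5 pbw
Total batch = 1202 pbw; LOI loss = 201.7 pbw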